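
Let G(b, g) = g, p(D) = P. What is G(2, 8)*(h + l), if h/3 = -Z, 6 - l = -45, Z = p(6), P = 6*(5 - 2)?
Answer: -24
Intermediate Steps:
P = 18 (P = 6*3 = 18)
p(D) = 18
Z = 18
l = 51 (l = 6 - 1*(-45) = 6 + 45 = 51)
h = -54 (h = 3*(-1*18) = 3*(-18) = -54)
G(2, 8)*(h + l) = 8*(-54 + 51) = 8*(-3) = -24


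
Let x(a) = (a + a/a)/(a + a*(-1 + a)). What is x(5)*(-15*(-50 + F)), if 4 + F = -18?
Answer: 1296/5 ≈ 259.20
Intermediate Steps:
F = -22 (F = -4 - 18 = -22)
x(a) = (1 + a)/(a + a*(-1 + a)) (x(a) = (a + 1)/(a + a*(-1 + a)) = (1 + a)/(a + a*(-1 + a)))
x(5)*(-15*(-50 + F)) = ((1 + 5)/5²)*(-15*(-50 - 22)) = ((1/25)*6)*(-15*(-72)) = (6/25)*1080 = 1296/5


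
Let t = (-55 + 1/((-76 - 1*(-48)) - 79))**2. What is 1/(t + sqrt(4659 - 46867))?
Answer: 99162639801/301452088909756 - 131079601*I*sqrt(2638)/301452088909756 ≈ 0.00032895 - 2.2333e-5*I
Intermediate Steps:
t = 34644996/11449 (t = (-55 + 1/((-76 + 48) - 79))**2 = (-55 + 1/(-28 - 79))**2 = (-55 + 1/(-107))**2 = (-55 - 1/107)**2 = (-5886/107)**2 = 34644996/11449 ≈ 3026.0)
1/(t + sqrt(4659 - 46867)) = 1/(34644996/11449 + sqrt(4659 - 46867)) = 1/(34644996/11449 + sqrt(-42208)) = 1/(34644996/11449 + 4*I*sqrt(2638))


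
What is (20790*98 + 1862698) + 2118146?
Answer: 6018264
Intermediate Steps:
(20790*98 + 1862698) + 2118146 = (2037420 + 1862698) + 2118146 = 3900118 + 2118146 = 6018264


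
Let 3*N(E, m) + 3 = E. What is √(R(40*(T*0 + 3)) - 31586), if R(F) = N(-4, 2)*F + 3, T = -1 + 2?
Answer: I*√31863 ≈ 178.5*I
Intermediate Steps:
T = 1
N(E, m) = -1 + E/3
R(F) = 3 - 7*F/3 (R(F) = (-1 + (⅓)*(-4))*F + 3 = (-1 - 4/3)*F + 3 = -7*F/3 + 3 = 3 - 7*F/3)
√(R(40*(T*0 + 3)) - 31586) = √((3 - 280*(1*0 + 3)/3) - 31586) = √((3 - 280*(0 + 3)/3) - 31586) = √((3 - 280*3/3) - 31586) = √((3 - 7/3*120) - 31586) = √((3 - 280) - 31586) = √(-277 - 31586) = √(-31863) = I*√31863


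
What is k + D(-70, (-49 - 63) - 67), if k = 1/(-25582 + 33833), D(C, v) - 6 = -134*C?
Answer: 77443887/8251 ≈ 9386.0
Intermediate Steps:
D(C, v) = 6 - 134*C
k = 1/8251 ≈ 0.00012120
k + D(-70, (-49 - 63) - 67) = 1/8251 + (6 - 134*(-70)) = 1/8251 + (6 + 9380) = 1/8251 + 9386 = 77443887/8251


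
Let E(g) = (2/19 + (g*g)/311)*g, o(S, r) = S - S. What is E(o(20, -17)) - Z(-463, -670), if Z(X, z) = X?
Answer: 463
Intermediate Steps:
o(S, r) = 0
E(g) = g*(2/19 + g²/311) (E(g) = (2*(1/19) + g²*(1/311))*g = (2/19 + g²/311)*g = g*(2/19 + g²/311))
E(o(20, -17)) - Z(-463, -670) = (1/5909)*0*(622 + 19*0²) - 1*(-463) = (1/5909)*0*(622 + 19*0) + 463 = (1/5909)*0*(622 + 0) + 463 = (1/5909)*0*622 + 463 = 0 + 463 = 463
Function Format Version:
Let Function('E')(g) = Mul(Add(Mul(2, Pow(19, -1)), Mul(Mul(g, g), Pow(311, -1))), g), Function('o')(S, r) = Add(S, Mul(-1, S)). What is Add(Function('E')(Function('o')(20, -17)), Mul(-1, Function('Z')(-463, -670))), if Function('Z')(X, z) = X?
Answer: 463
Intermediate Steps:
Function('o')(S, r) = 0
Function('E')(g) = Mul(g, Add(Rational(2, 19), Mul(Rational(1, 311), Pow(g, 2)))) (Function('E')(g) = Mul(Add(Mul(2, Rational(1, 19)), Mul(Pow(g, 2), Rational(1, 311))), g) = Mul(Add(Rational(2, 19), Mul(Rational(1, 311), Pow(g, 2))), g) = Mul(g, Add(Rational(2, 19), Mul(Rational(1, 311), Pow(g, 2)))))
Add(Function('E')(Function('o')(20, -17)), Mul(-1, Function('Z')(-463, -670))) = Add(Mul(Rational(1, 5909), 0, Add(622, Mul(19, Pow(0, 2)))), Mul(-1, -463)) = Add(Mul(Rational(1, 5909), 0, Add(622, Mul(19, 0))), 463) = Add(Mul(Rational(1, 5909), 0, Add(622, 0)), 463) = Add(Mul(Rational(1, 5909), 0, 622), 463) = Add(0, 463) = 463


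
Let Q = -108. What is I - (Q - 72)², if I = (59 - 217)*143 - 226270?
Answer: -281264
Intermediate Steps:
I = -248864 (I = -158*143 - 226270 = -22594 - 226270 = -248864)
I - (Q - 72)² = -248864 - (-108 - 72)² = -248864 - 1*(-180)² = -248864 - 1*32400 = -248864 - 32400 = -281264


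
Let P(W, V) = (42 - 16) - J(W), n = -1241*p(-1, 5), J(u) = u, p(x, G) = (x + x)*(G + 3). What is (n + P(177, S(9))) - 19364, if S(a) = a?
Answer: 341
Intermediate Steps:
p(x, G) = 2*x*(3 + G) (p(x, G) = (2*x)*(3 + G) = 2*x*(3 + G))
n = 19856 (n = -2482*(-1)*(3 + 5) = -2482*(-1)*8 = -1241*(-16) = 19856)
P(W, V) = 26 - W (P(W, V) = (42 - 16) - W = 26 - W)
(n + P(177, S(9))) - 19364 = (19856 + (26 - 1*177)) - 19364 = (19856 + (26 - 177)) - 19364 = (19856 - 151) - 19364 = 19705 - 19364 = 341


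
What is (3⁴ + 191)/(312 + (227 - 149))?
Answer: 136/195 ≈ 0.69744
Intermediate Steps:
(3⁴ + 191)/(312 + (227 - 149)) = (81 + 191)/(312 + 78) = 272/390 = 272*(1/390) = 136/195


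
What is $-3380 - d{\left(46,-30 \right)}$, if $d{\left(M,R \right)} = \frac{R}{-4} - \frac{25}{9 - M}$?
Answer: $- \frac{250725}{74} \approx -3388.2$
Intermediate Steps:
$d{\left(M,R \right)} = - \frac{25}{9 - M} - \frac{R}{4}$ ($d{\left(M,R \right)} = R \left(- \frac{1}{4}\right) - \frac{25}{9 - M} = - \frac{R}{4} - \frac{25}{9 - M} = - \frac{25}{9 - M} - \frac{R}{4}$)
$-3380 - d{\left(46,-30 \right)} = -3380 - \frac{100 + 9 \left(-30\right) - 46 \left(-30\right)}{4 \left(-9 + 46\right)} = -3380 - \frac{100 - 270 + 1380}{4 \cdot 37} = -3380 - \frac{1}{4} \cdot \frac{1}{37} \cdot 1210 = -3380 - \frac{605}{74} = - \frac{250725}{74}$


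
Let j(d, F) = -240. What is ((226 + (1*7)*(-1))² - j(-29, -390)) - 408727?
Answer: -360526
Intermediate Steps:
((226 + (1*7)*(-1))² - j(-29, -390)) - 408727 = ((226 + (1*7)*(-1))² - 1*(-240)) - 408727 = ((226 + 7*(-1))² + 240) - 408727 = ((226 - 7)² + 240) - 408727 = (219² + 240) - 408727 = (47961 + 240) - 408727 = 48201 - 408727 = -360526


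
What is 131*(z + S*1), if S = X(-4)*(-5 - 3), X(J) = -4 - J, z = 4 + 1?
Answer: 655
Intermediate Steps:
z = 5
S = 0 (S = (-4 - 1*(-4))*(-5 - 3) = (-4 + 4)*(-8) = 0*(-8) = 0)
131*(z + S*1) = 131*(5 + 0*1) = 131*(5 + 0) = 131*5 = 655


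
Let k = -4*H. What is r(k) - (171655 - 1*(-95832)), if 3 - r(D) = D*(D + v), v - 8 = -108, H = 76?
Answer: -390300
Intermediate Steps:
v = -100 (v = 8 - 108 = -100)
k = -304 (k = -4*76 = -304)
r(D) = 3 - D*(-100 + D) (r(D) = 3 - D*(D - 100) = 3 - D*(-100 + D))
r(k) - (171655 - 1*(-95832)) = (3 - 1*(-304)² + 100*(-304)) - (171655 - 1*(-95832)) = (3 - 1*92416 - 30400) - (171655 + 95832) = (3 - 92416 - 30400) - 1*267487 = -122813 - 267487 = -390300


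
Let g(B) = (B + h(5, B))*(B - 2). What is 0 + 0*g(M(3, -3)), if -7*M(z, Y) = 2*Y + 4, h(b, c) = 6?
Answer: 0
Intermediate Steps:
M(z, Y) = -4/7 - 2*Y/7 (M(z, Y) = -(2*Y + 4)/7 = -(4 + 2*Y)/7 = -4/7 - 2*Y/7)
g(B) = (-2 + B)*(6 + B) (g(B) = (B + 6)*(B - 2) = (6 + B)*(-2 + B) = (-2 + B)*(6 + B))
0 + 0*g(M(3, -3)) = 0 + 0*(-12 + (-4/7 - 2/7*(-3))**2 + 4*(-4/7 - 2/7*(-3))) = 0 + 0*(-12 + (-4/7 + 6/7)**2 + 4*(-4/7 + 6/7)) = 0 + 0*(-12 + (2/7)**2 + 4*(2/7)) = 0 + 0*(-12 + 4/49 + 8/7) = 0 + 0*(-528/49) = 0 + 0 = 0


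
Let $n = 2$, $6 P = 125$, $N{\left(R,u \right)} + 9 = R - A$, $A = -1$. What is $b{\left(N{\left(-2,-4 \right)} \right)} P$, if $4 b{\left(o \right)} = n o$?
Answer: $- \frac{625}{6} \approx -104.17$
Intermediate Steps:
$N{\left(R,u \right)} = -8 + R$ ($N{\left(R,u \right)} = -9 + \left(R - -1\right) = -9 + \left(R + 1\right) = -9 + \left(1 + R\right) = -8 + R$)
$P = \frac{125}{6}$ ($P = \frac{1}{6} \cdot 125 = \frac{125}{6} \approx 20.833$)
$b{\left(o \right)} = \frac{o}{2}$ ($b{\left(o \right)} = \frac{2 o}{4} = \frac{o}{2}$)
$b{\left(N{\left(-2,-4 \right)} \right)} P = \frac{-8 - 2}{2} \cdot \frac{125}{6} = \frac{1}{2} \left(-10\right) \frac{125}{6} = \left(-5\right) \frac{125}{6} = - \frac{625}{6}$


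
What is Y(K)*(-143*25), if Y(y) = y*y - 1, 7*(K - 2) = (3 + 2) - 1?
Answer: -983125/49 ≈ -20064.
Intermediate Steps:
K = 18/7 (K = 2 + ((3 + 2) - 1)/7 = 2 + (5 - 1)/7 = 2 + (1/7)*4 = 2 + 4/7 = 18/7 ≈ 2.5714)
Y(y) = -1 + y**2 (Y(y) = y**2 - 1 = -1 + y**2)
Y(K)*(-143*25) = (-1 + (18/7)**2)*(-143*25) = (-1 + 324/49)*(-3575) = (275/49)*(-3575) = -983125/49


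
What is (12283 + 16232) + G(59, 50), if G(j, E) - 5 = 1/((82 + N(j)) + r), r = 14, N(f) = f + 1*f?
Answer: 6103281/214 ≈ 28520.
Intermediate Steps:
N(f) = 2*f (N(f) = f + f = 2*f)
G(j, E) = 5 + 1/(96 + 2*j) (G(j, E) = 5 + 1/((82 + 2*j) + 14) = 5 + 1/(96 + 2*j))
(12283 + 16232) + G(59, 50) = (12283 + 16232) + (481 + 10*59)/(2*(48 + 59)) = 28515 + (½)*(481 + 590)/107 = 28515 + (½)*(1/107)*1071 = 28515 + 1071/214 = 6103281/214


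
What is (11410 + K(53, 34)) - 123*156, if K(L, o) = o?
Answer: -7744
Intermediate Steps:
(11410 + K(53, 34)) - 123*156 = (11410 + 34) - 123*156 = 11444 - 19188 = -7744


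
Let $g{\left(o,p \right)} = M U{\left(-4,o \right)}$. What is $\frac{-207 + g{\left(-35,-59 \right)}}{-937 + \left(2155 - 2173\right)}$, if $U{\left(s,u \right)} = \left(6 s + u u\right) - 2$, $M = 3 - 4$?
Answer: $\frac{1406}{955} \approx 1.4723$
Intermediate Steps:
$M = -1$
$U{\left(s,u \right)} = -2 + u^{2} + 6 s$ ($U{\left(s,u \right)} = \left(6 s + u^{2}\right) - 2 = \left(u^{2} + 6 s\right) - 2 = -2 + u^{2} + 6 s$)
$g{\left(o,p \right)} = 26 - o^{2}$ ($g{\left(o,p \right)} = - (-2 + o^{2} + 6 \left(-4\right)) = - (-2 + o^{2} - 24) = - (-26 + o^{2}) = 26 - o^{2}$)
$\frac{-207 + g{\left(-35,-59 \right)}}{-937 + \left(2155 - 2173\right)} = \frac{-207 + \left(26 - \left(-35\right)^{2}\right)}{-937 + \left(2155 - 2173\right)} = \frac{-207 + \left(26 - 1225\right)}{-937 - 18} = \frac{-207 + \left(26 - 1225\right)}{-955} = \left(-207 - 1199\right) \left(- \frac{1}{955}\right) = \left(-1406\right) \left(- \frac{1}{955}\right) = \frac{1406}{955}$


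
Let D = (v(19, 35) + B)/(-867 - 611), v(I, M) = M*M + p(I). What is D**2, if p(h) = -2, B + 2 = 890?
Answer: 4456321/2184484 ≈ 2.0400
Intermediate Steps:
B = 888 (B = -2 + 890 = 888)
v(I, M) = -2 + M**2 (v(I, M) = M*M - 2 = M**2 - 2 = -2 + M**2)
D = -2111/1478 (D = ((-2 + 35**2) + 888)/(-867 - 611) = ((-2 + 1225) + 888)/(-1478) = (1223 + 888)*(-1/1478) = 2111*(-1/1478) = -2111/1478 ≈ -1.4283)
D**2 = (-2111/1478)**2 = 4456321/2184484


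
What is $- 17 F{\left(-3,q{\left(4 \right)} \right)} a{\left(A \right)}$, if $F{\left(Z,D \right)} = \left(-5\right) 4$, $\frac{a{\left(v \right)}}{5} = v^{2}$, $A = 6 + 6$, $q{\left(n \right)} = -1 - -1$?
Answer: $244800$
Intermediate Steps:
$q{\left(n \right)} = 0$ ($q{\left(n \right)} = -1 + 1 = 0$)
$A = 12$
$a{\left(v \right)} = 5 v^{2}$
$F{\left(Z,D \right)} = -20$
$- 17 F{\left(-3,q{\left(4 \right)} \right)} a{\left(A \right)} = \left(-17\right) \left(-20\right) 5 \cdot 12^{2} = 340 \cdot 5 \cdot 144 = 340 \cdot 720 = 244800$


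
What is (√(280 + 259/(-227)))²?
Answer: 63301/227 ≈ 278.86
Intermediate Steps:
(√(280 + 259/(-227)))² = (√(280 + 259*(-1/227)))² = (√(280 - 259/227))² = (√(63301/227))² = (√14369327/227)² = 63301/227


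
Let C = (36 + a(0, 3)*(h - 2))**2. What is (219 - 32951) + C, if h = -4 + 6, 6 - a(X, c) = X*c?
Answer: -31436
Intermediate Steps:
a(X, c) = 6 - X*c
h = 2
C = 1296 (C = (36 + (6 - 1*0*3)*(2 - 2))**2 = (36 + (6 + 0)*0)**2 = (36 + 6*0)**2 = (36 + 0)**2 = 36**2 = 1296)
(219 - 32951) + C = (219 - 32951) + 1296 = -32732 + 1296 = -31436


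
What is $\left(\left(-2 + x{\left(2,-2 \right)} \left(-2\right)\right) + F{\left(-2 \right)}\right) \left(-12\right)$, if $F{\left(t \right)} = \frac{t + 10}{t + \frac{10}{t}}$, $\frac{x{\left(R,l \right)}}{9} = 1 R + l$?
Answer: $\frac{264}{7} \approx 37.714$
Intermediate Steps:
$x{\left(R,l \right)} = 9 R + 9 l$ ($x{\left(R,l \right)} = 9 \left(1 R + l\right) = 9 \left(R + l\right) = 9 R + 9 l$)
$F{\left(t \right)} = \frac{10 + t}{t + \frac{10}{t}}$
$\left(\left(-2 + x{\left(2,-2 \right)} \left(-2\right)\right) + F{\left(-2 \right)}\right) \left(-12\right) = \left(\left(-2 + \left(9 \cdot 2 + 9 \left(-2\right)\right) \left(-2\right)\right) - \frac{2 \left(10 - 2\right)}{10 + \left(-2\right)^{2}}\right) \left(-12\right) = \left(\left(-2 + \left(18 - 18\right) \left(-2\right)\right) - 2 \frac{1}{10 + 4} \cdot 8\right) \left(-12\right) = \left(\left(-2 + 0 \left(-2\right)\right) - 2 \cdot \frac{1}{14} \cdot 8\right) \left(-12\right) = \left(\left(-2 + 0\right) - \frac{1}{7} \cdot 8\right) \left(-12\right) = \left(-2 - \frac{8}{7}\right) \left(-12\right) = \left(- \frac{22}{7}\right) \left(-12\right) = \frac{264}{7}$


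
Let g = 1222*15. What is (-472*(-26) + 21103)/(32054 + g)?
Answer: 33375/50384 ≈ 0.66241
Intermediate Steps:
g = 18330
(-472*(-26) + 21103)/(32054 + g) = (-472*(-26) + 21103)/(32054 + 18330) = (12272 + 21103)/50384 = 33375*(1/50384) = 33375/50384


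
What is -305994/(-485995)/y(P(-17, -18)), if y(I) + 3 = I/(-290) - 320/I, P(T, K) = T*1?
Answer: 23208468/585429577 ≈ 0.039643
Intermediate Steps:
P(T, K) = T
y(I) = -3 - 320/I - I/290 (y(I) = -3 + (I/(-290) - 320/I) = -3 + (I*(-1/290) - 320/I) = -3 + (-I/290 - 320/I) = -3 + (-320/I - I/290) = -3 - 320/I - I/290)
-305994/(-485995)/y(P(-17, -18)) = -305994/(-485995)/(-3 - 320/(-17) - 1/290*(-17)) = -305994*(-1/485995)/(-3 - 320*(-1/17) + 17/290) = -(-305994)/(485995*(-3 + 320/17 + 17/290)) = -(-305994)/(485995*78299/4930) = -(-305994)*4930/(485995*78299) = -1*(-23208468/585429577) = 23208468/585429577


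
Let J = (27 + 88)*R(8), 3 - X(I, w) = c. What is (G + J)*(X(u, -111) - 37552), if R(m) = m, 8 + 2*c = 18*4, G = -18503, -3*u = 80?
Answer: 660786723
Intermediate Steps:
u = -80/3 (u = -1/3*80 = -80/3 ≈ -26.667)
c = 32 (c = -4 + (18*4)/2 = -4 + (1/2)*72 = -4 + 36 = 32)
X(I, w) = -29 (X(I, w) = 3 - 1*32 = 3 - 32 = -29)
J = 920 (J = (27 + 88)*8 = 115*8 = 920)
(G + J)*(X(u, -111) - 37552) = (-18503 + 920)*(-29 - 37552) = -17583*(-37581) = 660786723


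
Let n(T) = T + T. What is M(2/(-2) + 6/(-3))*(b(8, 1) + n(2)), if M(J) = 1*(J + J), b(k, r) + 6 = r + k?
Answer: -42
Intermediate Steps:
b(k, r) = -6 + k + r (b(k, r) = -6 + (r + k) = -6 + (k + r) = -6 + k + r)
n(T) = 2*T
M(J) = 2*J (M(J) = 1*(2*J) = 2*J)
M(2/(-2) + 6/(-3))*(b(8, 1) + n(2)) = (2*(2/(-2) + 6/(-3)))*((-6 + 8 + 1) + 2*2) = (2*(2*(-1/2) + 6*(-1/3)))*(3 + 4) = (2*(-1 - 2))*7 = (2*(-3))*7 = -6*7 = -42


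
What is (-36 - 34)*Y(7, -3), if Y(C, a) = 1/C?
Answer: -10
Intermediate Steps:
(-36 - 34)*Y(7, -3) = (-36 - 34)/7 = -70*⅐ = -10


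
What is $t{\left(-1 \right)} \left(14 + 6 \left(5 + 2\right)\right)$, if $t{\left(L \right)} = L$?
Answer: $-56$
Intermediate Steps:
$t{\left(-1 \right)} \left(14 + 6 \left(5 + 2\right)\right) = - (14 + 6 \left(5 + 2\right)) = - (14 + 6 \cdot 7) = - (14 + 42) = \left(-1\right) 56 = -56$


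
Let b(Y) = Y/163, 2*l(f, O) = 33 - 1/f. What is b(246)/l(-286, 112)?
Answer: 140712/1538557 ≈ 0.091457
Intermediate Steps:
l(f, O) = 33/2 - 1/(2*f) (l(f, O) = (33 - 1/f)/2 = 33/2 - 1/(2*f))
b(Y) = Y/163 (b(Y) = Y*(1/163) = Y/163)
b(246)/l(-286, 112) = ((1/163)*246)/(((½)*(-1 + 33*(-286))/(-286))) = 246/(163*(((½)*(-1/286)*(-1 - 9438)))) = 246/(163*(((½)*(-1/286)*(-9439)))) = 246/(163*(9439/572)) = (246/163)*(572/9439) = 140712/1538557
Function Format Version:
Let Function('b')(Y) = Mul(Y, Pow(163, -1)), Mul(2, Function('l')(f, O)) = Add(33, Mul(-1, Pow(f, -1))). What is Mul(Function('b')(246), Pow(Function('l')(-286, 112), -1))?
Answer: Rational(140712, 1538557) ≈ 0.091457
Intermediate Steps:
Function('l')(f, O) = Add(Rational(33, 2), Mul(Rational(-1, 2), Pow(f, -1))) (Function('l')(f, O) = Mul(Rational(1, 2), Add(33, Mul(-1, Pow(f, -1)))) = Add(Rational(33, 2), Mul(Rational(-1, 2), Pow(f, -1))))
Function('b')(Y) = Mul(Rational(1, 163), Y) (Function('b')(Y) = Mul(Y, Rational(1, 163)) = Mul(Rational(1, 163), Y))
Mul(Function('b')(246), Pow(Function('l')(-286, 112), -1)) = Mul(Mul(Rational(1, 163), 246), Pow(Mul(Rational(1, 2), Pow(-286, -1), Add(-1, Mul(33, -286))), -1)) = Mul(Rational(246, 163), Pow(Mul(Rational(1, 2), Rational(-1, 286), Add(-1, -9438)), -1)) = Mul(Rational(246, 163), Pow(Mul(Rational(1, 2), Rational(-1, 286), -9439), -1)) = Mul(Rational(246, 163), Pow(Rational(9439, 572), -1)) = Mul(Rational(246, 163), Rational(572, 9439)) = Rational(140712, 1538557)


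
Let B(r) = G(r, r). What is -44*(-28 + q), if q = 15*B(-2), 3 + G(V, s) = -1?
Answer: 3872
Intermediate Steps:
G(V, s) = -4 (G(V, s) = -3 - 1 = -4)
B(r) = -4
q = -60 (q = 15*(-4) = -60)
-44*(-28 + q) = -44*(-28 - 60) = -44*(-88) = 3872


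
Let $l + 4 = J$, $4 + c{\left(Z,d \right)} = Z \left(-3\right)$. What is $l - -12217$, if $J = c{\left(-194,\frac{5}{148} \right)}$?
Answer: $12791$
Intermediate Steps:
$c{\left(Z,d \right)} = -4 - 3 Z$ ($c{\left(Z,d \right)} = -4 + Z \left(-3\right) = -4 - 3 Z$)
$J = 578$ ($J = -4 - -582 = -4 + 582 = 578$)
$l = 574$ ($l = -4 + 578 = 574$)
$l - -12217 = 574 - -12217 = 574 + 12217 = 12791$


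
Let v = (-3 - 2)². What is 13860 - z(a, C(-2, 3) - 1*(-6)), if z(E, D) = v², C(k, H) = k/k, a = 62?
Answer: 13235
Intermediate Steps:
C(k, H) = 1
v = 25 (v = (-5)² = 25)
z(E, D) = 625 (z(E, D) = 25² = 625)
13860 - z(a, C(-2, 3) - 1*(-6)) = 13860 - 1*625 = 13860 - 625 = 13235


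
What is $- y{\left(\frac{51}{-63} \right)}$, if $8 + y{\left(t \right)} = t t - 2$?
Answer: $\frac{4121}{441} \approx 9.3447$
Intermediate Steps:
$y{\left(t \right)} = -10 + t^{2}$ ($y{\left(t \right)} = -8 + \left(t t - 2\right) = -8 + \left(t^{2} - 2\right) = -8 + \left(-2 + t^{2}\right) = -10 + t^{2}$)
$- y{\left(\frac{51}{-63} \right)} = - (-10 + \left(\frac{51}{-63}\right)^{2}) = - (-10 + \left(51 \left(- \frac{1}{63}\right)\right)^{2}) = - (-10 + \left(- \frac{17}{21}\right)^{2}) = - (-10 + \frac{289}{441}) = \left(-1\right) \left(- \frac{4121}{441}\right) = \frac{4121}{441}$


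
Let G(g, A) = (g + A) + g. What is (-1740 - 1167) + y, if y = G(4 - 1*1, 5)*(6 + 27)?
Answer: -2544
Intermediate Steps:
G(g, A) = A + 2*g (G(g, A) = (A + g) + g = A + 2*g)
y = 363 (y = (5 + 2*(4 - 1*1))*(6 + 27) = (5 + 2*(4 - 1))*33 = (5 + 2*3)*33 = (5 + 6)*33 = 11*33 = 363)
(-1740 - 1167) + y = (-1740 - 1167) + 363 = -2907 + 363 = -2544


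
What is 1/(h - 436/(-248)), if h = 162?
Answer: 62/10153 ≈ 0.0061066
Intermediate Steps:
1/(h - 436/(-248)) = 1/(162 - 436/(-248)) = 1/(162 - 436*(-1/248)) = 1/(162 + 109/62) = 1/(10153/62) = 62/10153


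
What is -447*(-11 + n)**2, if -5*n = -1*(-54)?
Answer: -5310807/25 ≈ -2.1243e+5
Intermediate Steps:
n = -54/5 (n = -(-1)*(-54)/5 = -1/5*54 = -54/5 ≈ -10.800)
-447*(-11 + n)**2 = -447*(-11 - 54/5)**2 = -447*(-109/5)**2 = -447*11881/25 = -5310807/25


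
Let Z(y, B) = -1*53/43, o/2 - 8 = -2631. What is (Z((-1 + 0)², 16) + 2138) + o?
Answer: -133697/43 ≈ -3109.2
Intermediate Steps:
o = -5246 (o = 16 + 2*(-2631) = 16 - 5262 = -5246)
Z(y, B) = -53/43 (Z(y, B) = -53*1/43 = -53/43)
(Z((-1 + 0)², 16) + 2138) + o = (-53/43 + 2138) - 5246 = 91881/43 - 5246 = -133697/43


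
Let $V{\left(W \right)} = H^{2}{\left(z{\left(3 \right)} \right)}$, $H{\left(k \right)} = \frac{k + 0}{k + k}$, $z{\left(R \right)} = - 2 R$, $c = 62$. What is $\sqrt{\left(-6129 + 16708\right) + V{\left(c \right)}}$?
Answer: $\frac{\sqrt{42317}}{2} \approx 102.86$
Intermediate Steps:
$H{\left(k \right)} = \frac{1}{2}$ ($H{\left(k \right)} = \frac{k}{2 k} = k \frac{1}{2 k} = \frac{1}{2}$)
$V{\left(W \right)} = \frac{1}{4}$ ($V{\left(W \right)} = \left(\frac{1}{2}\right)^{2} = \frac{1}{4}$)
$\sqrt{\left(-6129 + 16708\right) + V{\left(c \right)}} = \sqrt{\left(-6129 + 16708\right) + \frac{1}{4}} = \sqrt{10579 + \frac{1}{4}} = \sqrt{\frac{42317}{4}} = \frac{\sqrt{42317}}{2}$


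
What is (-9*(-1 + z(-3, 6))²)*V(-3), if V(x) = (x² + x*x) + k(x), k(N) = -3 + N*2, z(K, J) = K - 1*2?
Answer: -2916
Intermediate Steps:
z(K, J) = -2 + K (z(K, J) = K - 2 = -2 + K)
k(N) = -3 + 2*N
V(x) = -3 + 2*x + 2*x² (V(x) = (x² + x*x) + (-3 + 2*x) = (x² + x²) + (-3 + 2*x) = 2*x² + (-3 + 2*x) = -3 + 2*x + 2*x²)
(-9*(-1 + z(-3, 6))²)*V(-3) = (-9*(-1 + (-2 - 3))²)*(-3 + 2*(-3) + 2*(-3)²) = (-9*(-1 - 5)²)*(-3 - 6 + 2*9) = (-9*(-6)²)*(-3 - 6 + 18) = -9*36*9 = -324*9 = -2916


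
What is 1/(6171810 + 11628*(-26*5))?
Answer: 1/4660170 ≈ 2.1458e-7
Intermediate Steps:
1/(6171810 + 11628*(-26*5)) = 1/(6171810 + 11628*(-130)) = 1/(6171810 - 1511640) = 1/4660170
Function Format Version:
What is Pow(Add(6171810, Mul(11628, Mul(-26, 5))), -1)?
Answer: Rational(1, 4660170) ≈ 2.1458e-7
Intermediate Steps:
Pow(Add(6171810, Mul(11628, Mul(-26, 5))), -1) = Pow(Add(6171810, Mul(11628, -130)), -1) = Pow(Add(6171810, -1511640), -1) = Pow(4660170, -1) = Rational(1, 4660170)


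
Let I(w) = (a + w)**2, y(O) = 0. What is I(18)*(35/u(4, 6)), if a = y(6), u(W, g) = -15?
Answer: -756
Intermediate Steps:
a = 0
I(w) = w**2 (I(w) = (0 + w)**2 = w**2)
I(18)*(35/u(4, 6)) = 18**2*(35/(-15)) = 324*(35*(-1/15)) = 324*(-7/3) = -756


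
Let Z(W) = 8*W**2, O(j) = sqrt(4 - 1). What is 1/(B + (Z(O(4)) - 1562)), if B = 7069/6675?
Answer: -6675/10259081 ≈ -0.00065064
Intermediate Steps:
O(j) = sqrt(3)
B = 7069/6675 (B = 7069*(1/6675) = 7069/6675 ≈ 1.0590)
1/(B + (Z(O(4)) - 1562)) = 1/(7069/6675 + (8*(sqrt(3))**2 - 1562)) = 1/(7069/6675 + (8*3 - 1562)) = 1/(7069/6675 + (24 - 1562)) = 1/(7069/6675 - 1538) = 1/(-10259081/6675) = -6675/10259081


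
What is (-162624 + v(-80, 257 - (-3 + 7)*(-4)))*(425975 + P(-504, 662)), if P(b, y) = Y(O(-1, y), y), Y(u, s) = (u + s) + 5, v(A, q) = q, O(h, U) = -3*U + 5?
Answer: -68944138011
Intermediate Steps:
O(h, U) = 5 - 3*U
Y(u, s) = 5 + s + u (Y(u, s) = (s + u) + 5 = 5 + s + u)
P(b, y) = 10 - 2*y (P(b, y) = 5 + y + (5 - 3*y) = 10 - 2*y)
(-162624 + v(-80, 257 - (-3 + 7)*(-4)))*(425975 + P(-504, 662)) = (-162624 + (257 - (-3 + 7)*(-4)))*(425975 + (10 - 2*662)) = (-162624 + (257 - 4*(-4)))*(425975 + (10 - 1324)) = (-162624 + (257 - 1*(-16)))*(425975 - 1314) = (-162624 + (257 + 16))*424661 = (-162624 + 273)*424661 = -162351*424661 = -68944138011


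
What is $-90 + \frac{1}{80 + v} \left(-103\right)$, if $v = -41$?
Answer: $- \frac{3613}{39} \approx -92.641$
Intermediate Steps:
$-90 + \frac{1}{80 + v} \left(-103\right) = -90 + \frac{1}{80 - 41} \left(-103\right) = -90 + \frac{1}{39} \left(-103\right) = -90 - \frac{103}{39} = - \frac{3613}{39}$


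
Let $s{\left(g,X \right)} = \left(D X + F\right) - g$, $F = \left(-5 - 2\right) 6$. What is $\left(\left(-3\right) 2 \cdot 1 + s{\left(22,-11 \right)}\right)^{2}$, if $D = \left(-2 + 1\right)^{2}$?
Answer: $6561$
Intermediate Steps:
$F = -42$ ($F = \left(-7\right) 6 = -42$)
$D = 1$ ($D = \left(-1\right)^{2} = 1$)
$s{\left(g,X \right)} = -42 + X - g$ ($s{\left(g,X \right)} = \left(1 X - 42\right) - g = \left(X - 42\right) - g = \left(-42 + X\right) - g = -42 + X - g$)
$\left(\left(-3\right) 2 \cdot 1 + s{\left(22,-11 \right)}\right)^{2} = \left(\left(-3\right) 2 \cdot 1 - 75\right)^{2} = \left(\left(-6\right) 1 - 75\right)^{2} = \left(-6 - 75\right)^{2} = \left(-81\right)^{2} = 6561$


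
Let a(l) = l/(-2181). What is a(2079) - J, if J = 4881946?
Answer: -3549175435/727 ≈ -4.8819e+6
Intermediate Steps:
a(l) = -l/2181 (a(l) = l*(-1/2181) = -l/2181)
a(2079) - J = -1/2181*2079 - 1*4881946 = -693/727 - 4881946 = -3549175435/727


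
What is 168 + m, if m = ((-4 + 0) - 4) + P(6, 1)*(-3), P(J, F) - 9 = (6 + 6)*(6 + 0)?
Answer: -83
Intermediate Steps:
P(J, F) = 81 (P(J, F) = 9 + (6 + 6)*(6 + 0) = 9 + 12*6 = 9 + 72 = 81)
m = -251 (m = ((-4 + 0) - 4) + 81*(-3) = (-4 - 4) - 243 = -8 - 243 = -251)
168 + m = 168 - 251 = -83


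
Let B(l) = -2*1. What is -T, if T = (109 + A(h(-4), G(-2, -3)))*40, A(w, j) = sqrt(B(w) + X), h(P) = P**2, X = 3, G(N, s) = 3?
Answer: -4400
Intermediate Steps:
B(l) = -2
A(w, j) = 1 (A(w, j) = sqrt(-2 + 3) = sqrt(1) = 1)
T = 4400 (T = (109 + 1)*40 = 110*40 = 4400)
-T = -1*4400 = -4400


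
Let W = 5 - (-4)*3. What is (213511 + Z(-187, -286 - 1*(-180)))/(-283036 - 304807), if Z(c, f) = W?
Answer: -213528/587843 ≈ -0.36324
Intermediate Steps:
W = 17 (W = 5 - 1*(-12) = 5 + 12 = 17)
Z(c, f) = 17
(213511 + Z(-187, -286 - 1*(-180)))/(-283036 - 304807) = (213511 + 17)/(-283036 - 304807) = 213528/(-587843) = 213528*(-1/587843) = -213528/587843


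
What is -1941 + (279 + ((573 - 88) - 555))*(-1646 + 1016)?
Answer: -133611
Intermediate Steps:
-1941 + (279 + ((573 - 88) - 555))*(-1646 + 1016) = -1941 + (279 + (485 - 555))*(-630) = -1941 + (279 - 70)*(-630) = -1941 + 209*(-630) = -1941 - 131670 = -133611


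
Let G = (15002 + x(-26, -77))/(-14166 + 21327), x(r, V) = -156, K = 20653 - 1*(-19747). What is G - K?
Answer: -289289554/7161 ≈ -40398.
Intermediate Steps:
K = 40400 (K = 20653 + 19747 = 40400)
G = 14846/7161 (G = (15002 - 156)/(-14166 + 21327) = 14846/7161 ≈ 2.0732)
G - K = 14846/7161 - 1*40400 = 14846/7161 - 40400 = -289289554/7161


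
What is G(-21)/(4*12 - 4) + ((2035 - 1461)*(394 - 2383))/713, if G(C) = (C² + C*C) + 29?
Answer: -49584641/31372 ≈ -1580.5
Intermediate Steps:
G(C) = 29 + 2*C² (G(C) = (C² + C²) + 29 = 2*C² + 29 = 29 + 2*C²)
G(-21)/(4*12 - 4) + ((2035 - 1461)*(394 - 2383))/713 = (29 + 2*(-21)²)/(4*12 - 4) + ((2035 - 1461)*(394 - 2383))/713 = (29 + 2*441)/(48 - 4) + (574*(-1989))*(1/713) = (29 + 882)/44 - 1141686*1/713 = 911*(1/44) - 1141686/713 = 911/44 - 1141686/713 = -49584641/31372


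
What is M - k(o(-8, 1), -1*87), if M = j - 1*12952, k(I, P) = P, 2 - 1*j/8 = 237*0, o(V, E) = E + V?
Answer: -12849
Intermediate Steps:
j = 16 (j = 16 - 1896*0 = 16 - 8*0 = 16 + 0 = 16)
M = -12936 (M = 16 - 1*12952 = 16 - 12952 = -12936)
M - k(o(-8, 1), -1*87) = -12936 - (-1)*87 = -12936 - 1*(-87) = -12936 + 87 = -12849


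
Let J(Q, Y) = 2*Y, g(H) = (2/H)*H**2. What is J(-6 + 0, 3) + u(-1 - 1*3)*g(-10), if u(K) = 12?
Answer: -234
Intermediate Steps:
g(H) = 2*H
J(-6 + 0, 3) + u(-1 - 1*3)*g(-10) = 2*3 + 12*(2*(-10)) = 6 + 12*(-20) = 6 - 240 = -234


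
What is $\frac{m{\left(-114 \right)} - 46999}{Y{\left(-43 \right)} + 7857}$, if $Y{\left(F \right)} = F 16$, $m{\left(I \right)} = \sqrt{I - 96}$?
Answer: $- \frac{46999}{7169} + \frac{i \sqrt{210}}{7169} \approx -6.5559 + 0.0020214 i$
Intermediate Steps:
$m{\left(I \right)} = \sqrt{-96 + I}$
$Y{\left(F \right)} = 16 F$
$\frac{m{\left(-114 \right)} - 46999}{Y{\left(-43 \right)} + 7857} = \frac{\sqrt{-96 - 114} - 46999}{16 \left(-43\right) + 7857} = \frac{\sqrt{-210} - 46999}{-688 + 7857} = \frac{i \sqrt{210} - 46999}{7169} = \left(-46999 + i \sqrt{210}\right) \frac{1}{7169} = - \frac{46999}{7169} + \frac{i \sqrt{210}}{7169}$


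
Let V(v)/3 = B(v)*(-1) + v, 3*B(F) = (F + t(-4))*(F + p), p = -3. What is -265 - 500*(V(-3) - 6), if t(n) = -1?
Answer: 19235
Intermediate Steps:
B(F) = (-1 + F)*(-3 + F)/3 (B(F) = ((F - 1)*(F - 3))/3 = ((-1 + F)*(-3 + F))/3 = (-1 + F)*(-3 + F)/3)
V(v) = -3 - v**2 + 7*v (V(v) = 3*((1 - 4*v/3 + v**2/3)*(-1) + v) = 3*((-1 - v**2/3 + 4*v/3) + v) = 3*(-1 - v**2/3 + 7*v/3) = -3 - v**2 + 7*v)
-265 - 500*(V(-3) - 6) = -265 - 500*((-3 - 1*(-3)**2 + 7*(-3)) - 6) = -265 - 500*((-3 - 1*9 - 21) - 6) = -265 - 500*((-3 - 9 - 21) - 6) = -265 - 500*(-33 - 6) = -265 - 500*(-39) = -265 - 50*(-390) = -265 + 19500 = 19235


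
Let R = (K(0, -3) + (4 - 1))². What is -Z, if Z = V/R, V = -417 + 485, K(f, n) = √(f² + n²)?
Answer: -17/9 ≈ -1.8889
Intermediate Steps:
V = 68
R = 36 (R = (√(0² + (-3)²) + (4 - 1))² = (√(0 + 9) + 3)² = (√9 + 3)² = (3 + 3)² = 6² = 36)
Z = 17/9 (Z = 68/36 = 68*(1/36) = 17/9 ≈ 1.8889)
-Z = -1*17/9 = -17/9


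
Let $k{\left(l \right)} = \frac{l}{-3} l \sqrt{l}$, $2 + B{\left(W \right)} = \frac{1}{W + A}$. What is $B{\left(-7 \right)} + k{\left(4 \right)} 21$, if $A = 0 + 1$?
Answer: $- \frac{1357}{6} \approx -226.17$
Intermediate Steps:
$A = 1$
$B{\left(W \right)} = -2 + \frac{1}{1 + W}$ ($B{\left(W \right)} = -2 + \frac{1}{W + 1} = -2 + \frac{1}{1 + W}$)
$k{\left(l \right)} = - \frac{l^{\frac{5}{2}}}{3}$ ($k{\left(l \right)} = - \frac{l}{3} l \sqrt{l} = - \frac{l^{2}}{3} \sqrt{l} = - \frac{l^{\frac{5}{2}}}{3}$)
$B{\left(-7 \right)} + k{\left(4 \right)} 21 = \frac{-1 - -14}{1 - 7} + - \frac{4^{\frac{5}{2}}}{3} \cdot 21 = \frac{-1 + 14}{-6} + \left(- \frac{1}{3}\right) 32 \cdot 21 = \left(- \frac{1}{6}\right) 13 - 224 = - \frac{13}{6} - 224 = - \frac{1357}{6}$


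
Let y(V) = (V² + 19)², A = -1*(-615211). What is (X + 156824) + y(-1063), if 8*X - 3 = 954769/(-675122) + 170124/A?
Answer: 4242716918135658250068143/3322739845936 ≈ 1.2769e+12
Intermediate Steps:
A = 615211
y(V) = (19 + V²)²
X = 773497506095/3322739845936 (X = 3/8 + (954769/(-675122) + 170124/615211)/8 = 3/8 + (954769*(-1/675122) + 170124*(1/615211))/8 = 3/8 + (-954769/675122 + 170124/615211)/8 = 3/8 + (⅛)*(-472529936131/415342480742) = 3/8 - 472529936131/3322739845936 = 773497506095/3322739845936 ≈ 0.23279)
(X + 156824) + y(-1063) = (773497506095/3322739845936 + 156824) + (19 + (-1063)²)² = 521086127096573359/3322739845936 + (19 + 1129969)² = 521086127096573359/3322739845936 + 1129988² = 521086127096573359/3322739845936 + 1276872880144 = 4242716918135658250068143/3322739845936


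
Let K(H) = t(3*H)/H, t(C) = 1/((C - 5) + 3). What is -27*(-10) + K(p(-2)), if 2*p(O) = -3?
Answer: 10534/39 ≈ 270.10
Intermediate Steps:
p(O) = -3/2 (p(O) = (½)*(-3) = -3/2)
t(C) = 1/(-2 + C) (t(C) = 1/((-5 + C) + 3) = 1/(-2 + C))
K(H) = 1/(H*(-2 + 3*H)) (K(H) = 1/((-2 + 3*H)*H) = 1/(H*(-2 + 3*H)))
-27*(-10) + K(p(-2)) = -27*(-10) + 1/((-3/2)*(-2 + 3*(-3/2))) = 270 - 2/(3*(-2 - 9/2)) = 270 - 2/(3*(-13/2)) = 270 - ⅔*(-2/13) = 270 + 4/39 = 10534/39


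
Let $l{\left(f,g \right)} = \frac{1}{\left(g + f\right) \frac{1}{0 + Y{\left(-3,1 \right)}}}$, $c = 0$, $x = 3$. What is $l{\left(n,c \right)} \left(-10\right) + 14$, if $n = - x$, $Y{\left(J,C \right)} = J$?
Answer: $4$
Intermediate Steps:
$n = -3$ ($n = \left(-1\right) 3 = -3$)
$l{\left(f,g \right)} = \frac{1}{- \frac{f}{3} - \frac{g}{3}}$ ($l{\left(f,g \right)} = \frac{1}{\left(g + f\right) \frac{1}{0 - 3}} = \frac{1}{\left(f + g\right) \frac{1}{-3}} = \frac{1}{\left(f + g\right) \left(- \frac{1}{3}\right)} = \frac{1}{- \frac{f}{3} - \frac{g}{3}}$)
$l{\left(n,c \right)} \left(-10\right) + 14 = - \frac{3}{-3 + 0} \left(-10\right) + 14 = - \frac{3}{-3} \left(-10\right) + 14 = \left(-3\right) \left(- \frac{1}{3}\right) \left(-10\right) + 14 = 1 \left(-10\right) + 14 = -10 + 14 = 4$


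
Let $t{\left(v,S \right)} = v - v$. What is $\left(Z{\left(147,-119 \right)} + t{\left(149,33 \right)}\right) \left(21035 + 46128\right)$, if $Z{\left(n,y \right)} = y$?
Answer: $-7992397$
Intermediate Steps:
$t{\left(v,S \right)} = 0$
$\left(Z{\left(147,-119 \right)} + t{\left(149,33 \right)}\right) \left(21035 + 46128\right) = \left(-119 + 0\right) \left(21035 + 46128\right) = \left(-119\right) 67163 = -7992397$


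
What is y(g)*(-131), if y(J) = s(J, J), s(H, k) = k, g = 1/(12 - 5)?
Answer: -131/7 ≈ -18.714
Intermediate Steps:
g = 1/7 ≈ 0.14286
y(J) = J
y(g)*(-131) = (1/7)*(-131) = -131/7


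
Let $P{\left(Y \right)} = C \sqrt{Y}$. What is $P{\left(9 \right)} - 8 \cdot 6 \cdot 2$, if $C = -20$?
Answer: $-156$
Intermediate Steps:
$P{\left(Y \right)} = - 20 \sqrt{Y}$
$P{\left(9 \right)} - 8 \cdot 6 \cdot 2 = - 20 \sqrt{9} - 8 \cdot 6 \cdot 2 = \left(-20\right) 3 - 48 \cdot 2 = -60 - 96 = -156$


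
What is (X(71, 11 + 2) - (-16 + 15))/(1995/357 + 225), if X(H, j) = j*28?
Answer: 1241/784 ≈ 1.5829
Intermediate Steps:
X(H, j) = 28*j
(X(71, 11 + 2) - (-16 + 15))/(1995/357 + 225) = (28*(11 + 2) - (-16 + 15))/(1995/357 + 225) = (28*13 - 1*(-1))/(1995*(1/357) + 225) = (364 + 1)/(95/17 + 225) = 365/(3920/17) = 365*(17/3920) = 1241/784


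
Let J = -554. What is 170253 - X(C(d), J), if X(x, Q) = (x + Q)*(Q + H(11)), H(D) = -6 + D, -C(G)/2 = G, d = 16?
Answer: -151461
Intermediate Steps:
C(G) = -2*G
X(x, Q) = (5 + Q)*(Q + x) (X(x, Q) = (x + Q)*(Q + (-6 + 11)) = (Q + x)*(Q + 5) = (Q + x)*(5 + Q) = (5 + Q)*(Q + x))
170253 - X(C(d), J) = 170253 - ((-554)² + 5*(-554) + 5*(-2*16) - (-1108)*16) = 170253 - (306916 - 2770 + 5*(-32) - 554*(-32)) = 170253 - (306916 - 2770 - 160 + 17728) = 170253 - 1*321714 = 170253 - 321714 = -151461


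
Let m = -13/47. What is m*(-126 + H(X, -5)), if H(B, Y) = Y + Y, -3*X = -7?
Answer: 1768/47 ≈ 37.617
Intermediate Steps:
X = 7/3 (X = -⅓*(-7) = 7/3 ≈ 2.3333)
m = -13/47 (m = -13*1/47 = -13/47 ≈ -0.27660)
H(B, Y) = 2*Y
m*(-126 + H(X, -5)) = -13*(-126 + 2*(-5))/47 = -13*(-126 - 10)/47 = -13/47*(-136) = 1768/47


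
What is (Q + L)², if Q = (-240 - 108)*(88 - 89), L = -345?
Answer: 9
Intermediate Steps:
Q = 348 (Q = -348*(-1) = 348)
(Q + L)² = (348 - 345)² = 3² = 9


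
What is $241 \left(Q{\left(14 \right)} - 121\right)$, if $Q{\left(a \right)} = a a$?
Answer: $18075$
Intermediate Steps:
$Q{\left(a \right)} = a^{2}$
$241 \left(Q{\left(14 \right)} - 121\right) = 241 \left(14^{2} - 121\right) = 241 \left(196 - 121\right) = 241 \cdot 75 = 18075$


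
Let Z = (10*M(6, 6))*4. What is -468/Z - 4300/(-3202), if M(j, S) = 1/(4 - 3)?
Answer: -165817/16010 ≈ -10.357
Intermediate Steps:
M(j, S) = 1 (M(j, S) = 1/1 = 1)
Z = 40 (Z = (10*1)*4 = 10*4 = 40)
-468/Z - 4300/(-3202) = -468/40 - 4300/(-3202) = -468*1/40 - 4300*(-1/3202) = -117/10 + 2150/1601 = -165817/16010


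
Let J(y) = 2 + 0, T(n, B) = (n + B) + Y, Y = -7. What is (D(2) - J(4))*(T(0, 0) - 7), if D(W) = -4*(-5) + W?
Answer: -280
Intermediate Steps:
T(n, B) = -7 + B + n (T(n, B) = (n + B) - 7 = (B + n) - 7 = -7 + B + n)
D(W) = 20 + W
J(y) = 2
(D(2) - J(4))*(T(0, 0) - 7) = ((20 + 2) - 1*2)*((-7 + 0 + 0) - 7) = (22 - 2)*(-7 - 7) = 20*(-14) = -280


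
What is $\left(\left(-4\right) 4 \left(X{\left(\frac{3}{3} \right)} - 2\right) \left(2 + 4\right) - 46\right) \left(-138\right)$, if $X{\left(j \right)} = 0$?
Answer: $-20148$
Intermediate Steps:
$\left(\left(-4\right) 4 \left(X{\left(\frac{3}{3} \right)} - 2\right) \left(2 + 4\right) - 46\right) \left(-138\right) = \left(\left(-4\right) 4 \left(0 - 2\right) \left(2 + 4\right) - 46\right) \left(-138\right) = \left(- 16 \left(\left(-2\right) 6\right) - 46\right) \left(-138\right) = \left(\left(-16\right) \left(-12\right) - 46\right) \left(-138\right) = \left(192 - 46\right) \left(-138\right) = 146 \left(-138\right) = -20148$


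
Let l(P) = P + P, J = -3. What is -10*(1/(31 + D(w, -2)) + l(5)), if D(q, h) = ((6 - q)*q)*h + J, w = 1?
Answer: -905/9 ≈ -100.56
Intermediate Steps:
D(q, h) = -3 + h*q*(6 - q) (D(q, h) = ((6 - q)*q)*h - 3 = (q*(6 - q))*h - 3 = h*q*(6 - q) - 3 = -3 + h*q*(6 - q))
l(P) = 2*P
-10*(1/(31 + D(w, -2)) + l(5)) = -10*(1/(31 + (-3 - 1*(-2)*1**2 + 6*(-2)*1)) + 2*5) = -10*(1/(31 + (-3 - 1*(-2)*1 - 12)) + 10) = -10*(1/(31 + (-3 + 2 - 12)) + 10) = -10*(1/(31 - 13) + 10) = -10*(1/18 + 10) = -10*181/18 = -905/9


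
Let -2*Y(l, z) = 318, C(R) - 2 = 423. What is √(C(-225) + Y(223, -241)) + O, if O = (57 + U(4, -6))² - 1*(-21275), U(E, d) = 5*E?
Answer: 27204 + √266 ≈ 27220.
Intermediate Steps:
C(R) = 425 (C(R) = 2 + 423 = 425)
Y(l, z) = -159 (Y(l, z) = -½*318 = -159)
O = 27204 (O = (57 + 5*4)² - 1*(-21275) = (57 + 20)² + 21275 = 77² + 21275 = 5929 + 21275 = 27204)
√(C(-225) + Y(223, -241)) + O = √(425 - 159) + 27204 = √266 + 27204 = 27204 + √266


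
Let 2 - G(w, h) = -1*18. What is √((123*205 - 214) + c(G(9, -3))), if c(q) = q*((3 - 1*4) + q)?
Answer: √25381 ≈ 159.31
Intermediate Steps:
G(w, h) = 20 (G(w, h) = 2 - (-1)*18 = 2 - 1*(-18) = 2 + 18 = 20)
c(q) = q*(-1 + q) (c(q) = q*((3 - 4) + q) = q*(-1 + q))
√((123*205 - 214) + c(G(9, -3))) = √((123*205 - 214) + 20*(-1 + 20)) = √((25215 - 214) + 20*19) = √(25001 + 380) = √25381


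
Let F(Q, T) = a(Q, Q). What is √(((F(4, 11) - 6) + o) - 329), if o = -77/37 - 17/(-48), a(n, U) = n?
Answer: I*√65592453/444 ≈ 18.241*I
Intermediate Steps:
o = -3067/1776 (o = -77*1/37 - 17*(-1/48) = -77/37 + 17/48 = -3067/1776 ≈ -1.7269)
F(Q, T) = Q
√(((F(4, 11) - 6) + o) - 329) = √(((4 - 6) - 3067/1776) - 329) = √((-2 - 3067/1776) - 329) = √(-6619/1776 - 329) = √(-590923/1776) = I*√65592453/444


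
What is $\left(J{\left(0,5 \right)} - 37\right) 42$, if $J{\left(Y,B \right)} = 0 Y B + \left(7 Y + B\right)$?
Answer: $-1344$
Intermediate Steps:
$J{\left(Y,B \right)} = B + 7 Y$ ($J{\left(Y,B \right)} = 0 B + \left(B + 7 Y\right) = 0 + \left(B + 7 Y\right) = B + 7 Y$)
$\left(J{\left(0,5 \right)} - 37\right) 42 = \left(\left(5 + 7 \cdot 0\right) - 37\right) 42 = \left(\left(5 + 0\right) - 37\right) 42 = \left(5 - 37\right) 42 = \left(-32\right) 42 = -1344$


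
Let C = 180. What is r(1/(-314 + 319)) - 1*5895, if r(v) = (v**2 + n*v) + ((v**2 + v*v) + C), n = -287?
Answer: -144307/25 ≈ -5772.3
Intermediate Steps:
r(v) = 180 - 287*v + 3*v**2 (r(v) = (v**2 - 287*v) + ((v**2 + v*v) + 180) = (v**2 - 287*v) + ((v**2 + v**2) + 180) = (v**2 - 287*v) + (2*v**2 + 180) = (v**2 - 287*v) + (180 + 2*v**2) = 180 - 287*v + 3*v**2)
r(1/(-314 + 319)) - 1*5895 = (180 - 287/(-314 + 319) + 3*(1/(-314 + 319))**2) - 1*5895 = (180 - 287/5 + 3*(1/5)**2) - 5895 = (180 - 287*1/5 + 3*(1/5)**2) - 5895 = (180 - 287/5 + 3*(1/25)) - 5895 = (180 - 287/5 + 3/25) - 5895 = 3068/25 - 5895 = -144307/25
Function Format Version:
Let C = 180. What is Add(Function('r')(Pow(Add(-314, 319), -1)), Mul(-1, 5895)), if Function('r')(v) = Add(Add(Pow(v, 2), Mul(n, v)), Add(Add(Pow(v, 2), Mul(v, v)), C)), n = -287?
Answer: Rational(-144307, 25) ≈ -5772.3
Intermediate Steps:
Function('r')(v) = Add(180, Mul(-287, v), Mul(3, Pow(v, 2))) (Function('r')(v) = Add(Add(Pow(v, 2), Mul(-287, v)), Add(Add(Pow(v, 2), Mul(v, v)), 180)) = Add(Add(Pow(v, 2), Mul(-287, v)), Add(Add(Pow(v, 2), Pow(v, 2)), 180)) = Add(Add(Pow(v, 2), Mul(-287, v)), Add(Mul(2, Pow(v, 2)), 180)) = Add(Add(Pow(v, 2), Mul(-287, v)), Add(180, Mul(2, Pow(v, 2)))) = Add(180, Mul(-287, v), Mul(3, Pow(v, 2))))
Add(Function('r')(Pow(Add(-314, 319), -1)), Mul(-1, 5895)) = Add(Add(180, Mul(-287, Pow(Add(-314, 319), -1)), Mul(3, Pow(Pow(Add(-314, 319), -1), 2))), Mul(-1, 5895)) = Add(Add(180, Mul(-287, Pow(5, -1)), Mul(3, Pow(Pow(5, -1), 2))), -5895) = Add(Add(180, Mul(-287, Rational(1, 5)), Mul(3, Pow(Rational(1, 5), 2))), -5895) = Add(Add(180, Rational(-287, 5), Mul(3, Rational(1, 25))), -5895) = Add(Add(180, Rational(-287, 5), Rational(3, 25)), -5895) = Add(Rational(3068, 25), -5895) = Rational(-144307, 25)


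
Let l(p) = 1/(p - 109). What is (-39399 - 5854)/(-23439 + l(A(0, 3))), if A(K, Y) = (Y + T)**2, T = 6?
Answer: 1267084/656293 ≈ 1.9307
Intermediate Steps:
A(K, Y) = (6 + Y)**2 (A(K, Y) = (Y + 6)**2 = (6 + Y)**2)
l(p) = 1/(-109 + p)
(-39399 - 5854)/(-23439 + l(A(0, 3))) = (-39399 - 5854)/(-23439 + 1/(-109 + (6 + 3)**2)) = -45253/(-23439 + 1/(-109 + 9**2)) = -45253/(-23439 + 1/(-109 + 81)) = -45253/(-23439 + 1/(-28)) = -45253/(-23439 - 1/28) = -45253/(-656293/28) = -45253*(-28/656293) = 1267084/656293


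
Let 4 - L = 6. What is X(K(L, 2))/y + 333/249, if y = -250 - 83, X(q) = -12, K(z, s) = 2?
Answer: 12653/9213 ≈ 1.3734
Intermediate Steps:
L = -2 (L = 4 - 1*6 = 4 - 6 = -2)
y = -333
X(K(L, 2))/y + 333/249 = -12/(-333) + 333/249 = -12*(-1/333) + 333*(1/249) = 4/111 + 111/83 = 12653/9213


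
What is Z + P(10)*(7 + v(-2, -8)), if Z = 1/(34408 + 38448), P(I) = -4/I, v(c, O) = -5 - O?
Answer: -291423/72856 ≈ -4.0000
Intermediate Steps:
Z = 1/72856 ≈ 1.3726e-5
Z + P(10)*(7 + v(-2, -8)) = 1/72856 + (-4/10)*(7 + (-5 - 1*(-8))) = 1/72856 + (-4*⅒)*(7 + (-5 + 8)) = 1/72856 - 2*(7 + 3)/5 = 1/72856 - ⅖*10 = 1/72856 - 4 = -291423/72856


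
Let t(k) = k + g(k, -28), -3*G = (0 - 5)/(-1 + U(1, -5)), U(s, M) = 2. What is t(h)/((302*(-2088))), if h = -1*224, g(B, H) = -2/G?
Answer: 563/1576440 ≈ 0.00035713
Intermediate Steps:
G = 5/3 (G = -(0 - 5)/(3*(-1 + 2)) = -(-5)/(3*1) = -(-5)/3 = -⅓*(-5) = 5/3 ≈ 1.6667)
g(B, H) = -6/5 (g(B, H) = -2/5/3 = -2*⅗ = -6/5)
h = -224
t(k) = -6/5 + k (t(k) = k - 6/5 = -6/5 + k)
t(h)/((302*(-2088))) = (-6/5 - 224)/((302*(-2088))) = -1126/5/(-630576) = -1126/5*(-1/630576) = 563/1576440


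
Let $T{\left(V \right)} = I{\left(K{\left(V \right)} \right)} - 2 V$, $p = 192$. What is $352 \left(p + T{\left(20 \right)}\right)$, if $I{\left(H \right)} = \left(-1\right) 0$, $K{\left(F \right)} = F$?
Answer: $53504$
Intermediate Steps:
$I{\left(H \right)} = 0$
$T{\left(V \right)} = - 2 V$ ($T{\left(V \right)} = 0 - 2 V = - 2 V$)
$352 \left(p + T{\left(20 \right)}\right) = 352 \left(192 - 40\right) = 352 \cdot 152 = 53504$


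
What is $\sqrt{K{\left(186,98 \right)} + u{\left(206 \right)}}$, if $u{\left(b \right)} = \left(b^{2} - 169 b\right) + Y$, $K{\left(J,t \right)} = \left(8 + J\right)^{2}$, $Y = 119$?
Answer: $\sqrt{45377} \approx 213.02$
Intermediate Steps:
$u{\left(b \right)} = 119 + b^{2} - 169 b$ ($u{\left(b \right)} = \left(b^{2} - 169 b\right) + 119 = 119 + b^{2} - 169 b$)
$\sqrt{K{\left(186,98 \right)} + u{\left(206 \right)}} = \sqrt{\left(8 + 186\right)^{2} + \left(119 + 206^{2} - 34814\right)} = \sqrt{194^{2} + \left(119 + 42436 - 34814\right)} = \sqrt{37636 + 7741} = \sqrt{45377}$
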